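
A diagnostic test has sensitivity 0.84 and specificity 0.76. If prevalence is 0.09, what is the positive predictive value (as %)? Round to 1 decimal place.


PPV = (sens * prev) / (sens * prev + (1-spec) * (1-prev))
Numerator = 0.84 * 0.09 = 0.0756
P(positive and no disease) = (1 - spec) * (1 - prev) = (1 - 0.76) * (1 - 0.09) = 0.2184
Denominator = 0.0756 + 0.2184 = 0.294
PPV = 0.0756 / 0.294 = 0.257143
As percentage = 25.7


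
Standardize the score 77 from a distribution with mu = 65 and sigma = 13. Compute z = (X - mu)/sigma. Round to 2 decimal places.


z = (X - mu) / sigma
= (77 - 65) / 13
= 12 / 13
= 0.92


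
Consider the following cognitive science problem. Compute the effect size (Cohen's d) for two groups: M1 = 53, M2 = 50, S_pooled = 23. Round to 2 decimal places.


Cohen's d = (M1 - M2) / S_pooled
= (53 - 50) / 23
= 3 / 23
= 0.13


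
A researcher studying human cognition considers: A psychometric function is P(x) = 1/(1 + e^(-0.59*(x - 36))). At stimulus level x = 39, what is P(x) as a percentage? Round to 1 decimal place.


P(x) = 1/(1 + e^(-0.59*(39 - 36)))
Exponent = -0.59 * 3 = -1.77
e^(-1.77) = 0.170333
P = 1/(1 + 0.170333) = 0.854458
Percentage = 85.4


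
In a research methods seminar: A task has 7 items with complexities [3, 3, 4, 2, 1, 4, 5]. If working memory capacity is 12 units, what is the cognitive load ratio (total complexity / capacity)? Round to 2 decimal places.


Total complexity = 3 + 3 + 4 + 2 + 1 + 4 + 5 = 22
Load = total / capacity = 22 / 12
= 1.83


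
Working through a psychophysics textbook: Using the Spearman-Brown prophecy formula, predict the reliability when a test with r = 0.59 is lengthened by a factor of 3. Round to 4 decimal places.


r_new = n*r / (1 + (n-1)*r)
Numerator = 3 * 0.59 = 1.77
Denominator = 1 + 2 * 0.59 = 2.18
r_new = 1.77 / 2.18
= 0.8119


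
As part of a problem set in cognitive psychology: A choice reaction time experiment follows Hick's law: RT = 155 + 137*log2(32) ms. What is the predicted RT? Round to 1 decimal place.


RT = 155 + 137 * log2(32)
log2(32) = 5.0
RT = 155 + 137 * 5.0
= 155 + 685.0
= 840.0 ms


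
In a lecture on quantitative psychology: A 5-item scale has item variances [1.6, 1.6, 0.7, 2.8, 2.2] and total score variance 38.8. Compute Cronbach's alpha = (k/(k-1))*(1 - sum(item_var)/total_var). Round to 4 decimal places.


alpha = (k/(k-1)) * (1 - sum(s_i^2)/s_total^2)
sum(item variances) = 8.9
k/(k-1) = 5/4 = 1.25
1 - 8.9/38.8 = 1 - 0.229381 = 0.770619
alpha = 1.25 * 0.770619
= 0.9633


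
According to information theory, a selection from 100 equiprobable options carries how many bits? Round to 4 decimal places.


H = log2(n)
H = log2(100)
= 6.6439


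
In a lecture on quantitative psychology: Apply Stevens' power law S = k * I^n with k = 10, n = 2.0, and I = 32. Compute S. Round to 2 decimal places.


S = 10 * 32^2.0
32^2.0 = 1024.0
S = 10 * 1024.0
= 10240.00


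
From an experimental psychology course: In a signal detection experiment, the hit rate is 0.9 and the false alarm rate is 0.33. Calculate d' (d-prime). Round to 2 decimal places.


d' = z(HR) - z(FAR)
z(0.9) = 1.2816
z(0.33) = -0.4399
d' = 1.2816 - -0.4399
= 1.72


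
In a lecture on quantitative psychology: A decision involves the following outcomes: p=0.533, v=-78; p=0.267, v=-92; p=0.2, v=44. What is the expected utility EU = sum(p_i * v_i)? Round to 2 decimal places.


EU = sum(p_i * v_i)
0.533 * -78 = -41.574
0.267 * -92 = -24.564
0.2 * 44 = 8.8
EU = -41.574 + -24.564 + 8.8
= -57.34


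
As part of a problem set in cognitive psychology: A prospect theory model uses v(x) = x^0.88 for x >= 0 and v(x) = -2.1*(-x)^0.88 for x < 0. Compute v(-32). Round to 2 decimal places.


Since x = -32 < 0, use v(x) = -lambda*(-x)^alpha
(-x) = 32
32^0.88 = 21.1121
v(-32) = -2.1 * 21.1121
= -44.34


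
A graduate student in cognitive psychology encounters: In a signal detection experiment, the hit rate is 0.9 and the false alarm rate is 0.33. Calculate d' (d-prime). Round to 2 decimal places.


d' = z(HR) - z(FAR)
z(0.9) = 1.2816
z(0.33) = -0.4399
d' = 1.2816 - -0.4399
= 1.72


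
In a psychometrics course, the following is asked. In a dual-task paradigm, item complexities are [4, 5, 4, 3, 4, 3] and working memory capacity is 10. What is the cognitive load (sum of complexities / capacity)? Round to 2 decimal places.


Total complexity = 4 + 5 + 4 + 3 + 4 + 3 = 23
Load = total / capacity = 23 / 10
= 2.30


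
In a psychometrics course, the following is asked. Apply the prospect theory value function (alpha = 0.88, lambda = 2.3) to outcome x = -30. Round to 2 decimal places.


Since x = -30 < 0, use v(x) = -lambda*(-x)^alpha
(-x) = 30
30^0.88 = 19.9465
v(-30) = -2.3 * 19.9465
= -45.88


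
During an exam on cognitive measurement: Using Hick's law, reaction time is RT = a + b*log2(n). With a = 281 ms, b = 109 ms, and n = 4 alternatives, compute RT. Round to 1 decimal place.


RT = 281 + 109 * log2(4)
log2(4) = 2.0
RT = 281 + 109 * 2.0
= 281 + 218.0
= 499.0 ms


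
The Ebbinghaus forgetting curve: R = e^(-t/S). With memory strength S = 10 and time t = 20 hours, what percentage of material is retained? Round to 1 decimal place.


R = e^(-t/S)
-t/S = -20/10 = -2.0
R = e^(-2.0) = 0.135335
Percentage = 0.135335 * 100
= 13.5


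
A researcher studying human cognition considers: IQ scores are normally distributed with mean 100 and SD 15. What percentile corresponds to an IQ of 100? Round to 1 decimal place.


z = (IQ - mean) / SD
z = (100 - 100) / 15 = 0.0
Percentile = Phi(0.0) * 100
Phi(0.0) = 0.5
= 50.0


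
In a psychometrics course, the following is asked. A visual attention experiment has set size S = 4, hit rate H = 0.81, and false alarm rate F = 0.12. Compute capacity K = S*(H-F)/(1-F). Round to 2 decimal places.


K = S * (H - F) / (1 - F)
H - F = 0.69
1 - F = 0.88
K = 4 * 0.69 / 0.88
= 3.14


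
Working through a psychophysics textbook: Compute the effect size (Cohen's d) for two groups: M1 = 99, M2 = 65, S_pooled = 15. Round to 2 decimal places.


Cohen's d = (M1 - M2) / S_pooled
= (99 - 65) / 15
= 34 / 15
= 2.27


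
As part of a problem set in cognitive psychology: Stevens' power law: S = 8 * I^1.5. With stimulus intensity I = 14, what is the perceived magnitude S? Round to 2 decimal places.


S = 8 * 14^1.5
14^1.5 = 52.3832
S = 8 * 52.3832
= 419.07


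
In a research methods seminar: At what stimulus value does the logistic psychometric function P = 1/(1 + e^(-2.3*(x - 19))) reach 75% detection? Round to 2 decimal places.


At P = 0.75: 0.75 = 1/(1 + e^(-k*(x-x0)))
Solving: e^(-k*(x-x0)) = 1/3
x = x0 + ln(3)/k
ln(3) = 1.0986
x = 19 + 1.0986/2.3
= 19 + 0.4777
= 19.48


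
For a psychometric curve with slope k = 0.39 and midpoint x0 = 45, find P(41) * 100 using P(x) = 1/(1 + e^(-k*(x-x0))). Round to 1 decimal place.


P(x) = 1/(1 + e^(-0.39*(41 - 45)))
Exponent = -0.39 * -4 = 1.56
e^(1.56) = 4.758821
P = 1/(1 + 4.758821) = 0.173647
Percentage = 17.4


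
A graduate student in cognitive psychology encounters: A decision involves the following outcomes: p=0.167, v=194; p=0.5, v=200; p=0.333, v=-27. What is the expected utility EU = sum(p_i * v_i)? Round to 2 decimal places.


EU = sum(p_i * v_i)
0.167 * 194 = 32.398
0.5 * 200 = 100.0
0.333 * -27 = -8.991
EU = 32.398 + 100.0 + -8.991
= 123.41


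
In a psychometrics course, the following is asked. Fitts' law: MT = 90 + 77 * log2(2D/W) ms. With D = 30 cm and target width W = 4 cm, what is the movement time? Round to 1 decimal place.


MT = 90 + 77 * log2(2*30/4)
2D/W = 15.0
log2(15.0) = 3.9069
MT = 90 + 77 * 3.9069
= 390.8 ms


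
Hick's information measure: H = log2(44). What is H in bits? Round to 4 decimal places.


H = log2(n)
H = log2(44)
= 5.4594


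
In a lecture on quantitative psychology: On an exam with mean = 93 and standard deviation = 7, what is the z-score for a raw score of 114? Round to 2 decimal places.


z = (X - mu) / sigma
= (114 - 93) / 7
= 21 / 7
= 3.00


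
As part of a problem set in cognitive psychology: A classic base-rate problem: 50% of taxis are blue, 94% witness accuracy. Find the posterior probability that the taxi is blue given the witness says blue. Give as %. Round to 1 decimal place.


P(blue | says blue) = P(says blue | blue)*P(blue) / [P(says blue | blue)*P(blue) + P(says blue | not blue)*P(not blue)]
Numerator = 0.94 * 0.5 = 0.47
False identification = 0.06 * 0.5 = 0.03
P = 0.47 / (0.47 + 0.03)
= 0.47 / 0.5
As percentage = 94.0


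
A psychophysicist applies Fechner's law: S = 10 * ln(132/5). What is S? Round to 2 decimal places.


S = 10 * ln(132/5)
I/I0 = 26.4
ln(26.4) = 3.2734
S = 10 * 3.2734
= 32.73


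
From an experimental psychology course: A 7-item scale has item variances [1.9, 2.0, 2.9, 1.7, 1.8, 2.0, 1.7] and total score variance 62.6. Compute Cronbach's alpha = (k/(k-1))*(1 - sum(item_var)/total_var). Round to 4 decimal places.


alpha = (k/(k-1)) * (1 - sum(s_i^2)/s_total^2)
sum(item variances) = 14.0
k/(k-1) = 7/6 = 1.166667
1 - 14.0/62.6 = 1 - 0.223642 = 0.776358
alpha = 1.166667 * 0.776358
= 0.9058


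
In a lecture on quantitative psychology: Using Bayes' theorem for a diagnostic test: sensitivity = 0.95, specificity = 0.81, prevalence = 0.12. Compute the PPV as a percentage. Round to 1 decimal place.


PPV = (sens * prev) / (sens * prev + (1-spec) * (1-prev))
Numerator = 0.95 * 0.12 = 0.114
P(positive and no disease) = (1 - spec) * (1 - prev) = (1 - 0.81) * (1 - 0.12) = 0.1672
Denominator = 0.114 + 0.1672 = 0.2812
PPV = 0.114 / 0.2812 = 0.405405
As percentage = 40.5


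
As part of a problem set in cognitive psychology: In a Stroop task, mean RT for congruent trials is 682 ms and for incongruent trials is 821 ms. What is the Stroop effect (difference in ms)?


Stroop effect = RT(incongruent) - RT(congruent)
= 821 - 682
= 139 ms


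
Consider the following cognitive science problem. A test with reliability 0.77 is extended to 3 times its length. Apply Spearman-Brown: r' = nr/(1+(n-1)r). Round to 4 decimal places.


r_new = n*r / (1 + (n-1)*r)
Numerator = 3 * 0.77 = 2.31
Denominator = 1 + 2 * 0.77 = 2.54
r_new = 2.31 / 2.54
= 0.9094


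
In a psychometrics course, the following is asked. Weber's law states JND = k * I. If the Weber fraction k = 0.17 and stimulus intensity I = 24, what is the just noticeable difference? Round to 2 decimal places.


JND = k * I
JND = 0.17 * 24
= 4.08


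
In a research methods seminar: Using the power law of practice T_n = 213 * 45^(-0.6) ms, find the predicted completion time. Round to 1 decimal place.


T_n = 213 * 45^(-0.6)
45^(-0.6) = 0.101876
T_n = 213 * 0.101876
= 21.7 ms


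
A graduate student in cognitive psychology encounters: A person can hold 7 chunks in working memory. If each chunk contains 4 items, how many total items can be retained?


Total items = chunks * items_per_chunk
= 7 * 4
= 28


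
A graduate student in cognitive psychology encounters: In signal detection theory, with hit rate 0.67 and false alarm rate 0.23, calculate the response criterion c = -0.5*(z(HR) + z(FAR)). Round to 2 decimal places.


c = -0.5 * (z(HR) + z(FAR))
z(0.67) = 0.4399
z(0.23) = -0.7388
c = -0.5 * (0.4399 + -0.7388)
= -0.5 * -0.2989
= 0.15


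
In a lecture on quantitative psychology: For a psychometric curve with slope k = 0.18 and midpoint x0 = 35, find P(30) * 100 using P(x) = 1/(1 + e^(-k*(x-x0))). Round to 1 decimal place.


P(x) = 1/(1 + e^(-0.18*(30 - 35)))
Exponent = -0.18 * -5 = 0.9
e^(0.9) = 2.459603
P = 1/(1 + 2.459603) = 0.289051
Percentage = 28.9


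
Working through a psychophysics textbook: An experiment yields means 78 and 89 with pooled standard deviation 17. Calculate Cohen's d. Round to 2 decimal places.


Cohen's d = (M1 - M2) / S_pooled
= (78 - 89) / 17
= -11 / 17
= -0.65


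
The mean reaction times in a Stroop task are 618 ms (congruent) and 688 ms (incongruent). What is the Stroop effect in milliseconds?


Stroop effect = RT(incongruent) - RT(congruent)
= 688 - 618
= 70 ms


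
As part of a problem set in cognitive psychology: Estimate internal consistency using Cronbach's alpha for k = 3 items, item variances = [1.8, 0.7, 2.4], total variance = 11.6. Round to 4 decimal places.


alpha = (k/(k-1)) * (1 - sum(s_i^2)/s_total^2)
sum(item variances) = 4.9
k/(k-1) = 3/2 = 1.5
1 - 4.9/11.6 = 1 - 0.422414 = 0.577586
alpha = 1.5 * 0.577586
= 0.8664


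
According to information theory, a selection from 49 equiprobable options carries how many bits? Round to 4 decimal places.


H = log2(n)
H = log2(49)
= 5.6147


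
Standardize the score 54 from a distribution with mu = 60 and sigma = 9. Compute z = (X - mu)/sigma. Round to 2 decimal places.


z = (X - mu) / sigma
= (54 - 60) / 9
= -6 / 9
= -0.67


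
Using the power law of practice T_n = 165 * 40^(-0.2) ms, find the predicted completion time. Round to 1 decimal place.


T_n = 165 * 40^(-0.2)
40^(-0.2) = 0.478176
T_n = 165 * 0.478176
= 78.9 ms


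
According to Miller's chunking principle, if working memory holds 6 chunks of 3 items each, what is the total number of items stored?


Total items = chunks * items_per_chunk
= 6 * 3
= 18


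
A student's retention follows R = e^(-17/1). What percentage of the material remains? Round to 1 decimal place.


R = e^(-t/S)
-t/S = -17/1 = -17.0
R = e^(-17.0) = 0.0
Percentage = 0.0 * 100
= 0.0


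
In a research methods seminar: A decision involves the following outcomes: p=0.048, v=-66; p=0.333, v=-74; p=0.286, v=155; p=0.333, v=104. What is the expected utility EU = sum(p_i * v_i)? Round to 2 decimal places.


EU = sum(p_i * v_i)
0.048 * -66 = -3.168
0.333 * -74 = -24.642
0.286 * 155 = 44.33
0.333 * 104 = 34.632
EU = -3.168 + -24.642 + 44.33 + 34.632
= 51.15


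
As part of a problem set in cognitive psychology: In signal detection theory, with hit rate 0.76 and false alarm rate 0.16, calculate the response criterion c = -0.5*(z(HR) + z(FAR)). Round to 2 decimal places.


c = -0.5 * (z(HR) + z(FAR))
z(0.76) = 0.7063
z(0.16) = -0.9945
c = -0.5 * (0.7063 + -0.9945)
= -0.5 * -0.2882
= 0.14


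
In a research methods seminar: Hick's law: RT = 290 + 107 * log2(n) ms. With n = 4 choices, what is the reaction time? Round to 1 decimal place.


RT = 290 + 107 * log2(4)
log2(4) = 2.0
RT = 290 + 107 * 2.0
= 290 + 214.0
= 504.0 ms


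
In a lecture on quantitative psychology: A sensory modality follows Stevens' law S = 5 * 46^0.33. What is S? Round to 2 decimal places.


S = 5 * 46^0.33
46^0.33 = 3.5376
S = 5 * 3.5376
= 17.69


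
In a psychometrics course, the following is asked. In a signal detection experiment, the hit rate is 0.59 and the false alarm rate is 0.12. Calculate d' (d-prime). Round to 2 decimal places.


d' = z(HR) - z(FAR)
z(0.59) = 0.2275
z(0.12) = -1.175
d' = 0.2275 - -1.175
= 1.40


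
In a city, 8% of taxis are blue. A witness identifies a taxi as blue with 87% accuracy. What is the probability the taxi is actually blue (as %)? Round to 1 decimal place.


P(blue | says blue) = P(says blue | blue)*P(blue) / [P(says blue | blue)*P(blue) + P(says blue | not blue)*P(not blue)]
Numerator = 0.87 * 0.08 = 0.0696
False identification = 0.13 * 0.92 = 0.1196
P = 0.0696 / (0.0696 + 0.1196)
= 0.0696 / 0.1892
As percentage = 36.8


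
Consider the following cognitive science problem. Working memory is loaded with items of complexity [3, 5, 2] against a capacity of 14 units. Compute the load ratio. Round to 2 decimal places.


Total complexity = 3 + 5 + 2 = 10
Load = total / capacity = 10 / 14
= 0.71


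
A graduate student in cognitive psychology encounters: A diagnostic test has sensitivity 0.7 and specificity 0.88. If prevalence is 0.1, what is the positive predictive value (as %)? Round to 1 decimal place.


PPV = (sens * prev) / (sens * prev + (1-spec) * (1-prev))
Numerator = 0.7 * 0.1 = 0.07
P(positive and no disease) = (1 - spec) * (1 - prev) = (1 - 0.88) * (1 - 0.1) = 0.108
Denominator = 0.07 + 0.108 = 0.178
PPV = 0.07 / 0.178 = 0.393258
As percentage = 39.3


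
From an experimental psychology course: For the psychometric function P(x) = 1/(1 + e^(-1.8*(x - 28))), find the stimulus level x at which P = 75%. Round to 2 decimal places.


At P = 0.75: 0.75 = 1/(1 + e^(-k*(x-x0)))
Solving: e^(-k*(x-x0)) = 1/3
x = x0 + ln(3)/k
ln(3) = 1.0986
x = 28 + 1.0986/1.8
= 28 + 0.6103
= 28.61


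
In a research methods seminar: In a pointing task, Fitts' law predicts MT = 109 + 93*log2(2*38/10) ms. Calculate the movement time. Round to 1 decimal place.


MT = 109 + 93 * log2(2*38/10)
2D/W = 7.6
log2(7.6) = 2.926
MT = 109 + 93 * 2.926
= 381.1 ms


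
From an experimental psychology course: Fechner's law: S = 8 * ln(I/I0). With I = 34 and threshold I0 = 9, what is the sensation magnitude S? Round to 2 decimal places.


S = 8 * ln(34/9)
I/I0 = 3.777778
ln(3.777778) = 1.3291
S = 8 * 1.3291
= 10.63


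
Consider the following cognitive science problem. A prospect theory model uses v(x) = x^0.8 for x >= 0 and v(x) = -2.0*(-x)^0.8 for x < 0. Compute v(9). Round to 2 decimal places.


Since x = 9 >= 0, use v(x) = x^0.8
9^0.8 = 5.7995
v(9) = 5.80


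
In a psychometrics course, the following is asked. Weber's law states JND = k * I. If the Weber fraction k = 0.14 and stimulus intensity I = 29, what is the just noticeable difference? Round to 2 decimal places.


JND = k * I
JND = 0.14 * 29
= 4.06


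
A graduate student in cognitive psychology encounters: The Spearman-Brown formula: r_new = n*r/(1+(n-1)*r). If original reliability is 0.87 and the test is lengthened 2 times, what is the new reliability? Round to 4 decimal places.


r_new = n*r / (1 + (n-1)*r)
Numerator = 2 * 0.87 = 1.74
Denominator = 1 + 1 * 0.87 = 1.87
r_new = 1.74 / 1.87
= 0.9305


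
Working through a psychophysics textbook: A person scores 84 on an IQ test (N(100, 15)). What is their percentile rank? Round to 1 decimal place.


z = (IQ - mean) / SD
z = (84 - 100) / 15 = -1.0667
Percentile = Phi(-1.0667) * 100
Phi(-1.0667) = 0.143054
= 14.3


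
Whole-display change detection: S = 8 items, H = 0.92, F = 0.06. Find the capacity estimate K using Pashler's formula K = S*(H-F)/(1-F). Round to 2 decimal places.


K = S * (H - F) / (1 - F)
H - F = 0.86
1 - F = 0.94
K = 8 * 0.86 / 0.94
= 7.32


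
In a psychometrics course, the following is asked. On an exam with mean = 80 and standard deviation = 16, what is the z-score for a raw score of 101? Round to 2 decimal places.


z = (X - mu) / sigma
= (101 - 80) / 16
= 21 / 16
= 1.31


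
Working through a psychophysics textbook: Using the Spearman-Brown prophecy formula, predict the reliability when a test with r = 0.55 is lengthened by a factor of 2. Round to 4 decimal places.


r_new = n*r / (1 + (n-1)*r)
Numerator = 2 * 0.55 = 1.1
Denominator = 1 + 1 * 0.55 = 1.55
r_new = 1.1 / 1.55
= 0.7097


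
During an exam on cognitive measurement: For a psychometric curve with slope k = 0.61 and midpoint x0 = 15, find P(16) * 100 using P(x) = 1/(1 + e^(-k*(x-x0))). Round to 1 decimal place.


P(x) = 1/(1 + e^(-0.61*(16 - 15)))
Exponent = -0.61 * 1 = -0.61
e^(-0.61) = 0.543351
P = 1/(1 + 0.543351) = 0.647941
Percentage = 64.8


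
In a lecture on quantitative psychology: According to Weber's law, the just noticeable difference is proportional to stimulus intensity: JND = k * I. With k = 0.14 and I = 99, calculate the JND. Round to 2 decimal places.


JND = k * I
JND = 0.14 * 99
= 13.86


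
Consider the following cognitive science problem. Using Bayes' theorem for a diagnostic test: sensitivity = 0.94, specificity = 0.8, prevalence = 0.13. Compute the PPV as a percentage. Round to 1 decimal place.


PPV = (sens * prev) / (sens * prev + (1-spec) * (1-prev))
Numerator = 0.94 * 0.13 = 0.1222
P(positive and no disease) = (1 - spec) * (1 - prev) = (1 - 0.8) * (1 - 0.13) = 0.174
Denominator = 0.1222 + 0.174 = 0.2962
PPV = 0.1222 / 0.2962 = 0.412559
As percentage = 41.3


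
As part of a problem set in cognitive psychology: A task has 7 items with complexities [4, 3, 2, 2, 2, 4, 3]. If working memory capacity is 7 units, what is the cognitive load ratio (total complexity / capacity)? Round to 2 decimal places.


Total complexity = 4 + 3 + 2 + 2 + 2 + 4 + 3 = 20
Load = total / capacity = 20 / 7
= 2.86


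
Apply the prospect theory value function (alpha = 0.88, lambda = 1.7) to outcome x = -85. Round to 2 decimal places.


Since x = -85 < 0, use v(x) = -lambda*(-x)^alpha
(-x) = 85
85^0.88 = 49.8757
v(-85) = -1.7 * 49.8757
= -84.79


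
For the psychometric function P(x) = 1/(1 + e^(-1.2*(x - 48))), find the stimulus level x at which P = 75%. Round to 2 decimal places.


At P = 0.75: 0.75 = 1/(1 + e^(-k*(x-x0)))
Solving: e^(-k*(x-x0)) = 1/3
x = x0 + ln(3)/k
ln(3) = 1.0986
x = 48 + 1.0986/1.2
= 48 + 0.9155
= 48.92


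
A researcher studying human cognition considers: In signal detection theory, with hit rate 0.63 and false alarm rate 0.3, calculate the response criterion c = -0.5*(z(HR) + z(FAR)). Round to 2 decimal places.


c = -0.5 * (z(HR) + z(FAR))
z(0.63) = 0.3319
z(0.3) = -0.5244
c = -0.5 * (0.3319 + -0.5244)
= -0.5 * -0.1925
= 0.10


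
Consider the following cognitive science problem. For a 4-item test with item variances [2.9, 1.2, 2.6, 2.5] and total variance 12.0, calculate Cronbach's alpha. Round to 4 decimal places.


alpha = (k/(k-1)) * (1 - sum(s_i^2)/s_total^2)
sum(item variances) = 9.2
k/(k-1) = 4/3 = 1.333333
1 - 9.2/12.0 = 1 - 0.766667 = 0.233333
alpha = 1.333333 * 0.233333
= 0.3111


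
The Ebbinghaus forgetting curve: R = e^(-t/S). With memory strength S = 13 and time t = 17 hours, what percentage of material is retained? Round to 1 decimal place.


R = e^(-t/S)
-t/S = -17/13 = -1.307692
R = e^(-1.307692) = 0.270444
Percentage = 0.270444 * 100
= 27.0


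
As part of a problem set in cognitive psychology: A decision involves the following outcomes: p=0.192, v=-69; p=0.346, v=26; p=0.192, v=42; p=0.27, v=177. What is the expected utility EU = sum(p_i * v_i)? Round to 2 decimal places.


EU = sum(p_i * v_i)
0.192 * -69 = -13.248
0.346 * 26 = 8.996
0.192 * 42 = 8.064
0.27 * 177 = 47.79
EU = -13.248 + 8.996 + 8.064 + 47.79
= 51.60


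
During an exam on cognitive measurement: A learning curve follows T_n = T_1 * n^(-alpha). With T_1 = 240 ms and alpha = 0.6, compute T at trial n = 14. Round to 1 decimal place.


T_n = 240 * 14^(-0.6)
14^(-0.6) = 0.205269
T_n = 240 * 0.205269
= 49.3 ms


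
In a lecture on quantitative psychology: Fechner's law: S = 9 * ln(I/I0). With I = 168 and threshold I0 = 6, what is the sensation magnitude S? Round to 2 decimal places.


S = 9 * ln(168/6)
I/I0 = 28.0
ln(28.0) = 3.3322
S = 9 * 3.3322
= 29.99


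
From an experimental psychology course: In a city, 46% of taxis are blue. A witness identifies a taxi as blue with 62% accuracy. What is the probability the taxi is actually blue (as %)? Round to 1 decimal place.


P(blue | says blue) = P(says blue | blue)*P(blue) / [P(says blue | blue)*P(blue) + P(says blue | not blue)*P(not blue)]
Numerator = 0.62 * 0.46 = 0.2852
False identification = 0.38 * 0.54 = 0.2052
P = 0.2852 / (0.2852 + 0.2052)
= 0.2852 / 0.4904
As percentage = 58.2


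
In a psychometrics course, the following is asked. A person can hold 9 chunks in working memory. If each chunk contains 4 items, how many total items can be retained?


Total items = chunks * items_per_chunk
= 9 * 4
= 36


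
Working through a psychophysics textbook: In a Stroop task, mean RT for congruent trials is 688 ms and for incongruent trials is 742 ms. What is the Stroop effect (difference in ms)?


Stroop effect = RT(incongruent) - RT(congruent)
= 742 - 688
= 54 ms


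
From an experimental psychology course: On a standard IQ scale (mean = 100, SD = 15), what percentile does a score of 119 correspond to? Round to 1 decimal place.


z = (IQ - mean) / SD
z = (119 - 100) / 15 = 1.2667
Percentile = Phi(1.2667) * 100
Phi(1.2667) = 0.897369
= 89.7


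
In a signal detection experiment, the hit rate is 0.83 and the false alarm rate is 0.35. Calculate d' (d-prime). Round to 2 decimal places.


d' = z(HR) - z(FAR)
z(0.83) = 0.9542
z(0.35) = -0.3853
d' = 0.9542 - -0.3853
= 1.34


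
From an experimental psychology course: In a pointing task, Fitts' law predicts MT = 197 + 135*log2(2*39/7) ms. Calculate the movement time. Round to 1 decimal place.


MT = 197 + 135 * log2(2*39/7)
2D/W = 11.142857
log2(11.142857) = 3.478
MT = 197 + 135 * 3.478
= 666.5 ms


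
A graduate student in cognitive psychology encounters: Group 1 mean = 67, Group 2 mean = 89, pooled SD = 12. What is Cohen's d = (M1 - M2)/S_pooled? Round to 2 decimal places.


Cohen's d = (M1 - M2) / S_pooled
= (67 - 89) / 12
= -22 / 12
= -1.83


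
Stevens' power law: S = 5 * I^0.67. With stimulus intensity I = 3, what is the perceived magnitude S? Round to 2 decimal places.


S = 5 * 3^0.67
3^0.67 = 2.0877
S = 5 * 2.0877
= 10.44


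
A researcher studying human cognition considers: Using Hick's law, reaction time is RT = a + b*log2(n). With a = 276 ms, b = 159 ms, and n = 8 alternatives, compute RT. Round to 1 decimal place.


RT = 276 + 159 * log2(8)
log2(8) = 3.0
RT = 276 + 159 * 3.0
= 276 + 477.0
= 753.0 ms


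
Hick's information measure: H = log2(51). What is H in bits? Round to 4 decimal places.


H = log2(n)
H = log2(51)
= 5.6724


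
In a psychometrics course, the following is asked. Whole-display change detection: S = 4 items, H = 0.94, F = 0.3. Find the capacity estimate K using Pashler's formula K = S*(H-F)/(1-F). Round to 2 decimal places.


K = S * (H - F) / (1 - F)
H - F = 0.64
1 - F = 0.7
K = 4 * 0.64 / 0.7
= 3.66


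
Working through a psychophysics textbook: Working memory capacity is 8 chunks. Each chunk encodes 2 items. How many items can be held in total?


Total items = chunks * items_per_chunk
= 8 * 2
= 16


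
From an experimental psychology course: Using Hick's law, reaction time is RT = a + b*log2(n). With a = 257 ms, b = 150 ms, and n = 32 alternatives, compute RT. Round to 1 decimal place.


RT = 257 + 150 * log2(32)
log2(32) = 5.0
RT = 257 + 150 * 5.0
= 257 + 750.0
= 1007.0 ms


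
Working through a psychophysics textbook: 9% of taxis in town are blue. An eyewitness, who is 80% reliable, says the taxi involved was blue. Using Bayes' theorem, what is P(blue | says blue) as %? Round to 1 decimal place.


P(blue | says blue) = P(says blue | blue)*P(blue) / [P(says blue | blue)*P(blue) + P(says blue | not blue)*P(not blue)]
Numerator = 0.8 * 0.09 = 0.072
False identification = 0.2 * 0.91 = 0.182
P = 0.072 / (0.072 + 0.182)
= 0.072 / 0.254
As percentage = 28.3


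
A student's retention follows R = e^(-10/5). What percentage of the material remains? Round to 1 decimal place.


R = e^(-t/S)
-t/S = -10/5 = -2.0
R = e^(-2.0) = 0.135335
Percentage = 0.135335 * 100
= 13.5


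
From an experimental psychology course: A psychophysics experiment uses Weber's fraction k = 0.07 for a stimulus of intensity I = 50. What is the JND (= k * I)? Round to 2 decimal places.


JND = k * I
JND = 0.07 * 50
= 3.50


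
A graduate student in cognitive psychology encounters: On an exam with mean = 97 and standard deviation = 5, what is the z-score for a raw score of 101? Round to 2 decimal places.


z = (X - mu) / sigma
= (101 - 97) / 5
= 4 / 5
= 0.80


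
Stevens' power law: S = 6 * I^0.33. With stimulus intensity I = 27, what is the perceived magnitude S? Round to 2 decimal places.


S = 6 * 27^0.33
27^0.33 = 2.9672
S = 6 * 2.9672
= 17.80


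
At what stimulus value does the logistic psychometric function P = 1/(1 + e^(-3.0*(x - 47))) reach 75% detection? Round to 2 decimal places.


At P = 0.75: 0.75 = 1/(1 + e^(-k*(x-x0)))
Solving: e^(-k*(x-x0)) = 1/3
x = x0 + ln(3)/k
ln(3) = 1.0986
x = 47 + 1.0986/3.0
= 47 + 0.3662
= 47.37


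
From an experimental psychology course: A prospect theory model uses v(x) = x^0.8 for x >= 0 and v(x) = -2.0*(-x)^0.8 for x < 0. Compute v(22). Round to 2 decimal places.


Since x = 22 >= 0, use v(x) = x^0.8
22^0.8 = 11.856
v(22) = 11.86


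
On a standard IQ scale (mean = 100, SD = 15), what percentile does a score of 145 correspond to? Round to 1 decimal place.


z = (IQ - mean) / SD
z = (145 - 100) / 15 = 3.0
Percentile = Phi(3.0) * 100
Phi(3.0) = 0.99865
= 99.9


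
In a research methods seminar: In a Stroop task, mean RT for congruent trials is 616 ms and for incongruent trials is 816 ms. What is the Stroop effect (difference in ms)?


Stroop effect = RT(incongruent) - RT(congruent)
= 816 - 616
= 200 ms


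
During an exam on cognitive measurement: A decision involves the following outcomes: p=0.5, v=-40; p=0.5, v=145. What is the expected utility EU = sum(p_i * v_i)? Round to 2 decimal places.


EU = sum(p_i * v_i)
0.5 * -40 = -20.0
0.5 * 145 = 72.5
EU = -20.0 + 72.5
= 52.50


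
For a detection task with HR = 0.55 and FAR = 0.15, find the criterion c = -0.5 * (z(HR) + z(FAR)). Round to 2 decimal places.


c = -0.5 * (z(HR) + z(FAR))
z(0.55) = 0.1257
z(0.15) = -1.0364
c = -0.5 * (0.1257 + -1.0364)
= -0.5 * -0.9107
= 0.46


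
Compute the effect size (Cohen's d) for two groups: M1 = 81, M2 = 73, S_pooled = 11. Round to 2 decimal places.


Cohen's d = (M1 - M2) / S_pooled
= (81 - 73) / 11
= 8 / 11
= 0.73


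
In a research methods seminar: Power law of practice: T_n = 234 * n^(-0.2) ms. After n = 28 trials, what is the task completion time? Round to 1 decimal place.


T_n = 234 * 28^(-0.2)
28^(-0.2) = 0.513533
T_n = 234 * 0.513533
= 120.2 ms


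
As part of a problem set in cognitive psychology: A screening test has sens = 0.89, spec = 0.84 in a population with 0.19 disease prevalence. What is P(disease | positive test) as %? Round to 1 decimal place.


PPV = (sens * prev) / (sens * prev + (1-spec) * (1-prev))
Numerator = 0.89 * 0.19 = 0.1691
P(positive and no disease) = (1 - spec) * (1 - prev) = (1 - 0.84) * (1 - 0.19) = 0.1296
Denominator = 0.1691 + 0.1296 = 0.2987
PPV = 0.1691 / 0.2987 = 0.56612
As percentage = 56.6


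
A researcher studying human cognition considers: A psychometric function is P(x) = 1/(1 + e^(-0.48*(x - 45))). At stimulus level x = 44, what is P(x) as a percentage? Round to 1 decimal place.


P(x) = 1/(1 + e^(-0.48*(44 - 45)))
Exponent = -0.48 * -1 = 0.48
e^(0.48) = 1.616074
P = 1/(1 + 1.616074) = 0.382252
Percentage = 38.2


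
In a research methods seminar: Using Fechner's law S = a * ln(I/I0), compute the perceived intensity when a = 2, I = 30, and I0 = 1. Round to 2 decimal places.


S = 2 * ln(30/1)
I/I0 = 30.0
ln(30.0) = 3.4012
S = 2 * 3.4012
= 6.80


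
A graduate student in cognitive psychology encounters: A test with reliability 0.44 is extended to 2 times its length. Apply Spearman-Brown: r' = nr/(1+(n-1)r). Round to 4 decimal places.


r_new = n*r / (1 + (n-1)*r)
Numerator = 2 * 0.44 = 0.88
Denominator = 1 + 1 * 0.44 = 1.44
r_new = 0.88 / 1.44
= 0.6111


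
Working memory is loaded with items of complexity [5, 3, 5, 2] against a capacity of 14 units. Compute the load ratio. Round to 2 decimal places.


Total complexity = 5 + 3 + 5 + 2 = 15
Load = total / capacity = 15 / 14
= 1.07


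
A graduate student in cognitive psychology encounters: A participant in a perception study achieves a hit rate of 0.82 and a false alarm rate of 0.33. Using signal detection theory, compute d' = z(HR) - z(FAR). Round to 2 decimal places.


d' = z(HR) - z(FAR)
z(0.82) = 0.9154
z(0.33) = -0.4399
d' = 0.9154 - -0.4399
= 1.36


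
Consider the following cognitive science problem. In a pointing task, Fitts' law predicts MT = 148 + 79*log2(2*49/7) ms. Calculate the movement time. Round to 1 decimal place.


MT = 148 + 79 * log2(2*49/7)
2D/W = 14.0
log2(14.0) = 3.8074
MT = 148 + 79 * 3.8074
= 448.8 ms


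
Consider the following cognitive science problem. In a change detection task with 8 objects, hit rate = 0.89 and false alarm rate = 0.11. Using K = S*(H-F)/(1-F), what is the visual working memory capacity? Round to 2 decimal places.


K = S * (H - F) / (1 - F)
H - F = 0.78
1 - F = 0.89
K = 8 * 0.78 / 0.89
= 7.01


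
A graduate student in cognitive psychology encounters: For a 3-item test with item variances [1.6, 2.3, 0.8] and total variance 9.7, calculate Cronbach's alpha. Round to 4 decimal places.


alpha = (k/(k-1)) * (1 - sum(s_i^2)/s_total^2)
sum(item variances) = 4.7
k/(k-1) = 3/2 = 1.5
1 - 4.7/9.7 = 1 - 0.484536 = 0.515464
alpha = 1.5 * 0.515464
= 0.7732


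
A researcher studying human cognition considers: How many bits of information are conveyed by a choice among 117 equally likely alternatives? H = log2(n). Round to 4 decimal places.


H = log2(n)
H = log2(117)
= 6.8704


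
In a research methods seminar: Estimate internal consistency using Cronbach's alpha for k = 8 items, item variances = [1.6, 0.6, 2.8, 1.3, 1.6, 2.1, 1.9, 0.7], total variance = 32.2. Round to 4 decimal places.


alpha = (k/(k-1)) * (1 - sum(s_i^2)/s_total^2)
sum(item variances) = 12.6
k/(k-1) = 8/7 = 1.142857
1 - 12.6/32.2 = 1 - 0.391304 = 0.608696
alpha = 1.142857 * 0.608696
= 0.6957


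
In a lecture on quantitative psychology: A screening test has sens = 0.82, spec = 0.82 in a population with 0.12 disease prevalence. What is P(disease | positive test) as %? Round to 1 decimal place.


PPV = (sens * prev) / (sens * prev + (1-spec) * (1-prev))
Numerator = 0.82 * 0.12 = 0.0984
P(positive and no disease) = (1 - spec) * (1 - prev) = (1 - 0.82) * (1 - 0.12) = 0.1584
Denominator = 0.0984 + 0.1584 = 0.2568
PPV = 0.0984 / 0.2568 = 0.383178
As percentage = 38.3


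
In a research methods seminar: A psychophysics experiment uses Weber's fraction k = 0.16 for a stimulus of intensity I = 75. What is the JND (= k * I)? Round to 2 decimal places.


JND = k * I
JND = 0.16 * 75
= 12.00


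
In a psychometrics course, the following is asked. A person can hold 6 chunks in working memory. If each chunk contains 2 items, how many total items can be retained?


Total items = chunks * items_per_chunk
= 6 * 2
= 12


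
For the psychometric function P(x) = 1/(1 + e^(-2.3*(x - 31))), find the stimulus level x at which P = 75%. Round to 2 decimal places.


At P = 0.75: 0.75 = 1/(1 + e^(-k*(x-x0)))
Solving: e^(-k*(x-x0)) = 1/3
x = x0 + ln(3)/k
ln(3) = 1.0986
x = 31 + 1.0986/2.3
= 31 + 0.4777
= 31.48


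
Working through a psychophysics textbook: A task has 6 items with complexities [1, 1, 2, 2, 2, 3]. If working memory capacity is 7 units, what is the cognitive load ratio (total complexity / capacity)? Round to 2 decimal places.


Total complexity = 1 + 1 + 2 + 2 + 2 + 3 = 11
Load = total / capacity = 11 / 7
= 1.57


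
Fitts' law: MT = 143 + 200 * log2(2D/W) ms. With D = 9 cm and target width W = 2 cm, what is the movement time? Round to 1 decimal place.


MT = 143 + 200 * log2(2*9/2)
2D/W = 9.0
log2(9.0) = 3.1699
MT = 143 + 200 * 3.1699
= 777.0 ms


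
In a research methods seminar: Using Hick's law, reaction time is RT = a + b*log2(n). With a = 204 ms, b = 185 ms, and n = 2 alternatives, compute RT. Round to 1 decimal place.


RT = 204 + 185 * log2(2)
log2(2) = 1.0
RT = 204 + 185 * 1.0
= 204 + 185.0
= 389.0 ms


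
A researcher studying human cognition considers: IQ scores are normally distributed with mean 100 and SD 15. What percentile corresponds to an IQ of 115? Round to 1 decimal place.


z = (IQ - mean) / SD
z = (115 - 100) / 15 = 1.0
Percentile = Phi(1.0) * 100
Phi(1.0) = 0.841345
= 84.1


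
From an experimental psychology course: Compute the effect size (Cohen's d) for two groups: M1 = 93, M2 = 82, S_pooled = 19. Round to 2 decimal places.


Cohen's d = (M1 - M2) / S_pooled
= (93 - 82) / 19
= 11 / 19
= 0.58


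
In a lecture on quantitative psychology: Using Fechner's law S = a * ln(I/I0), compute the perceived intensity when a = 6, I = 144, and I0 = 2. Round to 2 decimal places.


S = 6 * ln(144/2)
I/I0 = 72.0
ln(72.0) = 4.2767
S = 6 * 4.2767
= 25.66


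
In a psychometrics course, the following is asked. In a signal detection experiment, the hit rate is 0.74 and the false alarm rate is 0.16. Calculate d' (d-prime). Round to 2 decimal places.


d' = z(HR) - z(FAR)
z(0.74) = 0.6433
z(0.16) = -0.9945
d' = 0.6433 - -0.9945
= 1.64


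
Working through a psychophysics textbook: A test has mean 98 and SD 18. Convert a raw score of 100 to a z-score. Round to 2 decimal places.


z = (X - mu) / sigma
= (100 - 98) / 18
= 2 / 18
= 0.11


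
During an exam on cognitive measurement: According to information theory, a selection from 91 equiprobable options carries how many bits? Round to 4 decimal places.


H = log2(n)
H = log2(91)
= 6.5078


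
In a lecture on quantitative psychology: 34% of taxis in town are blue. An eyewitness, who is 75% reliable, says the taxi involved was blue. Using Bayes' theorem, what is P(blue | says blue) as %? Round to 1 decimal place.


P(blue | says blue) = P(says blue | blue)*P(blue) / [P(says blue | blue)*P(blue) + P(says blue | not blue)*P(not blue)]
Numerator = 0.75 * 0.34 = 0.255
False identification = 0.25 * 0.66 = 0.165
P = 0.255 / (0.255 + 0.165)
= 0.255 / 0.42
As percentage = 60.7


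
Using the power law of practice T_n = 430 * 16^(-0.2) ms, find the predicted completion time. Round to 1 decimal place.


T_n = 430 * 16^(-0.2)
16^(-0.2) = 0.574349
T_n = 430 * 0.574349
= 247.0 ms


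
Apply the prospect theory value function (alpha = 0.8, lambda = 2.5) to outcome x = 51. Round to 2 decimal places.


Since x = 51 >= 0, use v(x) = x^0.8
51^0.8 = 23.2304
v(51) = 23.23


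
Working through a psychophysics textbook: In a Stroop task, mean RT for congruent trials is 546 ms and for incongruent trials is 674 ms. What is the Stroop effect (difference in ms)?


Stroop effect = RT(incongruent) - RT(congruent)
= 674 - 546
= 128 ms


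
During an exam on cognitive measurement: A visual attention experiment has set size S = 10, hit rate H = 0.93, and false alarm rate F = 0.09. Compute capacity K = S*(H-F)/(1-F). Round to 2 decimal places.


K = S * (H - F) / (1 - F)
H - F = 0.84
1 - F = 0.91
K = 10 * 0.84 / 0.91
= 9.23


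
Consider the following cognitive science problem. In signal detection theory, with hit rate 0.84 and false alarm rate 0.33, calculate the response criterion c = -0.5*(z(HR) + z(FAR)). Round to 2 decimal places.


c = -0.5 * (z(HR) + z(FAR))
z(0.84) = 0.9945
z(0.33) = -0.4399
c = -0.5 * (0.9945 + -0.4399)
= -0.5 * 0.5546
= -0.28


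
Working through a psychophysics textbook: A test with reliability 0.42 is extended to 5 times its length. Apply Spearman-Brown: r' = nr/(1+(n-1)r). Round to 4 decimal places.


r_new = n*r / (1 + (n-1)*r)
Numerator = 5 * 0.42 = 2.1
Denominator = 1 + 4 * 0.42 = 2.68
r_new = 2.1 / 2.68
= 0.7836


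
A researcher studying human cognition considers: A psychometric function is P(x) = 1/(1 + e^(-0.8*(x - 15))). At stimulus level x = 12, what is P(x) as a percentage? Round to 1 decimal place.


P(x) = 1/(1 + e^(-0.8*(12 - 15)))
Exponent = -0.8 * -3 = 2.4
e^(2.4) = 11.023176
P = 1/(1 + 11.023176) = 0.083173
Percentage = 8.3


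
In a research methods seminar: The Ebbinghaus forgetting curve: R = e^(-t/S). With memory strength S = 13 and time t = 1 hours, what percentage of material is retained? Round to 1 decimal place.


R = e^(-t/S)
-t/S = -1/13 = -0.076923
R = e^(-0.076923) = 0.925961
Percentage = 0.925961 * 100
= 92.6


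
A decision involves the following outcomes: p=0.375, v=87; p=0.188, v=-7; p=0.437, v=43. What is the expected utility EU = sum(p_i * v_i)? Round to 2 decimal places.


EU = sum(p_i * v_i)
0.375 * 87 = 32.625
0.188 * -7 = -1.316
0.437 * 43 = 18.791
EU = 32.625 + -1.316 + 18.791
= 50.10


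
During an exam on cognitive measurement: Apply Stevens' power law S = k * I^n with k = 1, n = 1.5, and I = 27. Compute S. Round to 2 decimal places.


S = 1 * 27^1.5
27^1.5 = 140.2961
S = 1 * 140.2961
= 140.30
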